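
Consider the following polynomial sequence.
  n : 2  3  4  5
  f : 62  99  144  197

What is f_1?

33

First differences: 37  45  53
Second differences: 8  8
The second differences are constant at 8.
Work back: 37 − 8 = 29;  62 − 29 = 33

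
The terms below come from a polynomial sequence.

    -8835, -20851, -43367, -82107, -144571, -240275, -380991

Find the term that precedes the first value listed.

-3131

Δ: -12016, -22516, -38740, -62464, -95704, -140716
Δ²: -10500, -16224, -23724, -33240, -45012
Δ³: -5724, -7500, -9516, -11772
Δ⁴: -1776, -2016, -2256
Δ⁵: -240, -240
The fifth differences are constant at -240.
Work back: -1776 + 240 = -1536;  -5724 + 1536 = -4188;  -10500 + 4188 = -6312;  -12016 + 6312 = -5704;  -8835 + 5704 = -3131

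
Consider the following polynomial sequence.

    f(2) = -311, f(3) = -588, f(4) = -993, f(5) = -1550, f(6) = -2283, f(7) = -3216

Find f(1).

D1: -277  -405  -557  -733  -933
D2: -128  -152  -176  -200
D3: -24  -24  -24
The third differences are constant at -24.
Work back: -128 + 24 = -104;  -277 + 104 = -173;  -311 + 173 = -138

-138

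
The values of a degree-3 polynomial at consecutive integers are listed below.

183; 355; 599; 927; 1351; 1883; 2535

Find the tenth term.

172, 244, 328, 424, 532, 652
72, 84, 96, 108, 120
12, 12, 12, 12
The third differences are constant (12).
120 + 12 = 132;  652 + 132 = 784;  2535 + 784 = 3319
132 + 12 = 144;  784 + 144 = 928;  3319 + 928 = 4247
144 + 12 = 156;  928 + 156 = 1084;  4247 + 1084 = 5331

5331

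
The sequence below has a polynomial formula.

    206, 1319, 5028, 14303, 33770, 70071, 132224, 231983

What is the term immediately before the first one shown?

15

Δ: 1113  3709  9275  19467  36301  62153  99759
Δ²: 2596  5566  10192  16834  25852  37606
Δ³: 2970  4626  6642  9018  11754
Δ⁴: 1656  2016  2376  2736
Δ⁵: 360  360  360
The fifth differences are constant at 360.
Work back: 1656 − 360 = 1296;  2970 − 1296 = 1674;  2596 − 1674 = 922;  1113 − 922 = 191;  206 − 191 = 15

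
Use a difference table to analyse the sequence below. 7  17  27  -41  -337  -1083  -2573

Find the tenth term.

-15527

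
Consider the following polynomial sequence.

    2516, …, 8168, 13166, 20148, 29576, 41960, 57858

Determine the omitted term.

4740

Using the last 6 terms:
Δ: 4998, 6982, 9428, 12384, 15898
Δ²: 1984, 2446, 2956, 3514
Δ³: 462, 510, 558
Δ⁴: 48, 48
Constant fourth difference = 48.
Extend backward: 462 − 48 = 414;  1984 − 414 = 1570;  4998 − 1570 = 3428;  8168 − 3428 = 4740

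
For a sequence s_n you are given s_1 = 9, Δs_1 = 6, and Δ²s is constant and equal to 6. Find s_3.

27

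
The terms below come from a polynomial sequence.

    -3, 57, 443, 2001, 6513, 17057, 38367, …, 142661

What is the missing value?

77193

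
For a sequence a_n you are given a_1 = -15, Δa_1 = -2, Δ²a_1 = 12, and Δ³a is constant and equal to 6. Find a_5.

Build the table forward from the leading diagonal:
Third differences: 6, 6, 6, 6, 6
Second differences: 12, 18, 24, 30, 36
First differences: -2, 10, 28, 52, 82
a: -15, -17, -7, 21, 73

73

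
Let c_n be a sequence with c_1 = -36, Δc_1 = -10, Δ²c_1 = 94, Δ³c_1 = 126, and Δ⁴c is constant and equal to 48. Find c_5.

1040

Build the table forward from the leading diagonal:
Δ⁴: 48, 48, 48, 48, 48
Δ³: 126, 174, 222, 270, 318
Δ²: 94, 220, 394, 616, 886
Δ: -10, 84, 304, 698, 1314
c: -36, -46, 38, 342, 1040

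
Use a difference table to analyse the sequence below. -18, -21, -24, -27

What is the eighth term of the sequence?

First differences: -3 , -3 , -3
Constant first difference = -3, so extend:
-27 − 3 = -30
-30 − 3 = -33
-33 − 3 = -36
-36 − 3 = -39

-39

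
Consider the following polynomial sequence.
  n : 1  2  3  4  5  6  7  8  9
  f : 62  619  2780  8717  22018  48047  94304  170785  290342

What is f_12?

1086389

Δ: 557  2161  5937  13301  26029  46257  76481  119557
Δ²: 1604  3776  7364  12728  20228  30224  43076
Δ³: 2172  3588  5364  7500  9996  12852
Δ⁴: 1416  1776  2136  2496  2856
Δ⁵: 360  360  360  360
The fifth differences are constant (360).
2856 + 360 = 3216;  12852 + 3216 = 16068;  43076 + 16068 = 59144;  119557 + 59144 = 178701;  290342 + 178701 = 469043
3216 + 360 = 3576;  16068 + 3576 = 19644;  59144 + 19644 = 78788;  178701 + 78788 = 257489;  469043 + 257489 = 726532
3576 + 360 = 3936;  19644 + 3936 = 23580;  78788 + 23580 = 102368;  257489 + 102368 = 359857;  726532 + 359857 = 1086389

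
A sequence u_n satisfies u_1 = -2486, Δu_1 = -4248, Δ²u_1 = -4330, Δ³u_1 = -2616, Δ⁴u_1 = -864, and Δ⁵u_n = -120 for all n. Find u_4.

Build the table forward from the leading diagonal:
Fifth differences: -120, -120, -120, -120
Fourth differences: -864, -984, -1104, -1224
Third differences: -2616, -3480, -4464, -5568
Second differences: -4330, -6946, -10426, -14890
First differences: -4248, -8578, -15524, -25950
u: -2486, -6734, -15312, -30836

-30836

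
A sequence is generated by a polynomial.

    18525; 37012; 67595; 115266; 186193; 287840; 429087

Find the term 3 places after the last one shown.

18487 , 30583 , 47671 , 70927 , 101647 , 141247
12096 , 17088 , 23256 , 30720 , 39600
4992 , 6168 , 7464 , 8880
1176 , 1296 , 1416
120 , 120
Fifth differences constant at 120.
1416 + 120 = 1536;  8880 + 1536 = 10416;  39600 + 10416 = 50016;  141247 + 50016 = 191263;  429087 + 191263 = 620350
1536 + 120 = 1656;  10416 + 1656 = 12072;  50016 + 12072 = 62088;  191263 + 62088 = 253351;  620350 + 253351 = 873701
1656 + 120 = 1776;  12072 + 1776 = 13848;  62088 + 13848 = 75936;  253351 + 75936 = 329287;  873701 + 329287 = 1202988

1202988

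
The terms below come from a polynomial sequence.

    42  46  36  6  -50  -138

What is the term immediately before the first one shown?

Δ: 4, -10, -30, -56, -88
Δ²: -14, -20, -26, -32
Δ³: -6, -6, -6
The third differences are constant at -6.
Work back: -14 + 6 = -8;  4 + 8 = 12;  42 − 12 = 30

30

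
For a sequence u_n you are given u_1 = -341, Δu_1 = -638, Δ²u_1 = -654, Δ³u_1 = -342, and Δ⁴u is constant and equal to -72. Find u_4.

Build the table forward from the leading diagonal:
Fourth differences: -72, -72, -72, -72
Third differences: -342, -414, -486, -558
Second differences: -654, -996, -1410, -1896
First differences: -638, -1292, -2288, -3698
u: -341, -979, -2271, -4559

-4559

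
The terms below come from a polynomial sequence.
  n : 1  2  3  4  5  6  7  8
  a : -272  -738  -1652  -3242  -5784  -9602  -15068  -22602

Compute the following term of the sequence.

-32672

D1: -466 , -914 , -1590 , -2542 , -3818 , -5466 , -7534
D2: -448 , -676 , -952 , -1276 , -1648 , -2068
D3: -228 , -276 , -324 , -372 , -420
D4: -48 , -48 , -48 , -48
Fourth differences constant at -48.
-420 − 48 = -468;  -2068 − 468 = -2536;  -7534 − 2536 = -10070;  -22602 − 10070 = -32672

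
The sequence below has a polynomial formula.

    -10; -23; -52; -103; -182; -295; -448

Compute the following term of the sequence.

-647

-13, -29, -51, -79, -113, -153
-16, -22, -28, -34, -40
-6, -6, -6, -6
Constant third difference = -6, so extend:
-40 − 6 = -46;  -153 − 46 = -199;  -448 − 199 = -647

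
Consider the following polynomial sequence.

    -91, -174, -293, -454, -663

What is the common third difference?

D1: -83, -119, -161, -209
D2: -36, -42, -48
D3: -6, -6

-6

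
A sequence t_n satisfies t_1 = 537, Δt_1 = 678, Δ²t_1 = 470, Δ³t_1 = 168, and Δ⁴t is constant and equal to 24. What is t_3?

2363

Build the table forward from the leading diagonal:
Δ⁴: 24, 24, 24
Δ³: 168, 192, 216
Δ²: 470, 638, 830
Δ: 678, 1148, 1786
t: 537, 1215, 2363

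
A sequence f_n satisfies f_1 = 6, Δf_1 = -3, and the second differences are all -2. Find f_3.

-2

Build the table forward from the leading diagonal:
Δ²: -2, -2, -2
Δ: -3, -5, -7
f: 6, 3, -2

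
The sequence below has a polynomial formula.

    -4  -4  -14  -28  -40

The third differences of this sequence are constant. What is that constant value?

D1: 0, -10, -14, -12
D2: -10, -4, 2
D3: 6, 6

6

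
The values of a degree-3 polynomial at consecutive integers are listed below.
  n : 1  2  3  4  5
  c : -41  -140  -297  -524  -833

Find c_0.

12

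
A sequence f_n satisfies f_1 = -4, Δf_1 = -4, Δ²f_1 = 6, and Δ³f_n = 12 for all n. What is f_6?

156

Build the table forward from the leading diagonal:
Δ³: 12  12  12  12  12  12
Δ²: 6  18  30  42  54  66
Δ: -4  2  20  50  92  146
f: -4  -8  -6  14  64  156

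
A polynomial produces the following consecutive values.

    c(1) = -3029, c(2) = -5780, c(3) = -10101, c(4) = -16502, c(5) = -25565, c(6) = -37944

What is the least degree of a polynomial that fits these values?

-2751, -4321, -6401, -9063, -12379
-1570, -2080, -2662, -3316
-510, -582, -654
-72, -72
The fourth differences are constant, so the polynomial has degree 4.

4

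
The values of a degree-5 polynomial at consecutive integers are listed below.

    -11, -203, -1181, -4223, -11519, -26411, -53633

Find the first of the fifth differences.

-240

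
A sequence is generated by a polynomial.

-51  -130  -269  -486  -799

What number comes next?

-1226

-79  -139  -217  -313
-60  -78  -96
-18  -18
Third differences constant at -18.
-96 − 18 = -114;  -313 − 114 = -427;  -799 − 427 = -1226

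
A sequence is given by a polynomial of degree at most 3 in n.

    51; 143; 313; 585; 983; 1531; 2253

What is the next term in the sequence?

3173

D1: 92, 170, 272, 398, 548, 722
D2: 78, 102, 126, 150, 174
D3: 24, 24, 24, 24
The third differences are constant (24).
174 + 24 = 198;  722 + 198 = 920;  2253 + 920 = 3173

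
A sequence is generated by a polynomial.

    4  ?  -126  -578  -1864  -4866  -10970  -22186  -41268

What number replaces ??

-10

Using the last 7 terms:
-452, -1286, -3002, -6104, -11216, -19082
-834, -1716, -3102, -5112, -7866
-882, -1386, -2010, -2754
-504, -624, -744
-120, -120
Constant fifth difference = -120.
Extend backward: -504 + 120 = -384;  -882 + 384 = -498;  -834 + 498 = -336;  -452 + 336 = -116;  -126 + 116 = -10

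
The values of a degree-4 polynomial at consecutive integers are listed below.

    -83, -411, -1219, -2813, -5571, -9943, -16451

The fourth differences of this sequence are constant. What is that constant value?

-72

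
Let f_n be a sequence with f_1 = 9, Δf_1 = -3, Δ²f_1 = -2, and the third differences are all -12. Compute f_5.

Build the table forward from the leading diagonal:
D3: -12  -12  -12  -12  -12
D2: -2  -14  -26  -38  -50
D1: -3  -5  -19  -45  -83
f: 9  6  1  -18  -63

-63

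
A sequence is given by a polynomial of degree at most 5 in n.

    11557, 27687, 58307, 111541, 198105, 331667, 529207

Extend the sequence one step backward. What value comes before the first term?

4025

First differences: 16130, 30620, 53234, 86564, 133562, 197540
Second differences: 14490, 22614, 33330, 46998, 63978
Third differences: 8124, 10716, 13668, 16980
Fourth differences: 2592, 2952, 3312
Fifth differences: 360, 360
The fifth differences are constant at 360.
Work back: 2592 − 360 = 2232;  8124 − 2232 = 5892;  14490 − 5892 = 8598;  16130 − 8598 = 7532;  11557 − 7532 = 4025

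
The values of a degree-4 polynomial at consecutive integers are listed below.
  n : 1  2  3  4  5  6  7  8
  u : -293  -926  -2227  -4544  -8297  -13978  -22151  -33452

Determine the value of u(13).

-164177

Δ: -633  -1301  -2317  -3753  -5681  -8173  -11301
Δ²: -668  -1016  -1436  -1928  -2492  -3128
Δ³: -348  -420  -492  -564  -636
Δ⁴: -72  -72  -72  -72
The fourth differences are constant (-72).
-636 − 72 = -708;  -3128 − 708 = -3836;  -11301 − 3836 = -15137;  -33452 − 15137 = -48589
-708 − 72 = -780;  -3836 − 780 = -4616;  -15137 − 4616 = -19753;  -48589 − 19753 = -68342
-780 − 72 = -852;  -4616 − 852 = -5468;  -19753 − 5468 = -25221;  -68342 − 25221 = -93563
-852 − 72 = -924;  -5468 − 924 = -6392;  -25221 − 6392 = -31613;  -93563 − 31613 = -125176
-924 − 72 = -996;  -6392 − 996 = -7388;  -31613 − 7388 = -39001;  -125176 − 39001 = -164177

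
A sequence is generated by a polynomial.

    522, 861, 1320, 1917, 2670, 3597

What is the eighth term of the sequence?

6045

First differences: 339, 459, 597, 753, 927
Second differences: 120, 138, 156, 174
Third differences: 18, 18, 18
Third differences constant at 18.
174 + 18 = 192;  927 + 192 = 1119;  3597 + 1119 = 4716
192 + 18 = 210;  1119 + 210 = 1329;  4716 + 1329 = 6045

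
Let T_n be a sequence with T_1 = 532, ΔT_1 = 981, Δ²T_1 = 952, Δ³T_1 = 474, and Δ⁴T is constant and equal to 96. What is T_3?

Build the table forward from the leading diagonal:
Fourth differences: 96  96  96
Third differences: 474  570  666
Second differences: 952  1426  1996
First differences: 981  1933  3359
T: 532  1513  3446

3446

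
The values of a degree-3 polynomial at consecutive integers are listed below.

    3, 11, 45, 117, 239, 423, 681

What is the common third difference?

12

First differences: 8, 34, 72, 122, 184, 258
Second differences: 26, 38, 50, 62, 74
Third differences: 12, 12, 12, 12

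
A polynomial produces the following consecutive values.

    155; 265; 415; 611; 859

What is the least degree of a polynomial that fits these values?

Δ: 110, 150, 196, 248
Δ²: 40, 46, 52
Δ³: 6, 6
The third differences are constant, so the polynomial has degree 3.

3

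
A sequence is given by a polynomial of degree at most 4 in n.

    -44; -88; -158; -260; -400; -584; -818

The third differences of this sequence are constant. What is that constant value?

Δ: -44, -70, -102, -140, -184, -234
Δ²: -26, -32, -38, -44, -50
Δ³: -6, -6, -6, -6

-6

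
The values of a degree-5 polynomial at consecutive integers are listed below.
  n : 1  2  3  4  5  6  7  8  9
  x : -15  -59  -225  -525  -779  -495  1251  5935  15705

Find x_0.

First differences: -44, -166, -300, -254, 284, 1746, 4684, 9770
Second differences: -122, -134, 46, 538, 1462, 2938, 5086
Third differences: -12, 180, 492, 924, 1476, 2148
Fourth differences: 192, 312, 432, 552, 672
Fifth differences: 120, 120, 120, 120
The fifth differences are constant at 120.
Work back: 192 − 120 = 72;  -12 − 72 = -84;  -122 + 84 = -38;  -44 + 38 = -6;  -15 + 6 = -9

-9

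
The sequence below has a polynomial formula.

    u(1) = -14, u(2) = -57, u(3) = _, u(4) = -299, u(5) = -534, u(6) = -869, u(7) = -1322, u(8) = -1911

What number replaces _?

-146

Using the last 5 terms:
First differences: -235, -335, -453, -589
Second differences: -100, -118, -136
Third differences: -18, -18
Constant third difference = -18.
Extend backward: -100 + 18 = -82;  -235 + 82 = -153;  -299 + 153 = -146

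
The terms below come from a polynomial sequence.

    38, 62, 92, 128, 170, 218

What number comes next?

272

24 , 30 , 36 , 42 , 48
6 , 6 , 6 , 6
The second differences are constant (6).
48 + 6 = 54;  218 + 54 = 272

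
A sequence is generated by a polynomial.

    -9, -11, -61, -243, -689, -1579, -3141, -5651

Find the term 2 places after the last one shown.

-14859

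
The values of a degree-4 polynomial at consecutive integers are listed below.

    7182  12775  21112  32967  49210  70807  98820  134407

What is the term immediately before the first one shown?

First differences: 5593, 8337, 11855, 16243, 21597, 28013, 35587
Second differences: 2744, 3518, 4388, 5354, 6416, 7574
Third differences: 774, 870, 966, 1062, 1158
Fourth differences: 96, 96, 96, 96
The fourth differences are constant at 96.
Work back: 774 − 96 = 678;  2744 − 678 = 2066;  5593 − 2066 = 3527;  7182 − 3527 = 3655

3655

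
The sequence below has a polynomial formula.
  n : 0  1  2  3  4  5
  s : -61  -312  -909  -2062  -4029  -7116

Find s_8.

D1: -251  -597  -1153  -1967  -3087
D2: -346  -556  -814  -1120
D3: -210  -258  -306
D4: -48  -48
Fourth differences constant at -48.
-306 − 48 = -354;  -1120 − 354 = -1474;  -3087 − 1474 = -4561;  -7116 − 4561 = -11677
-354 − 48 = -402;  -1474 − 402 = -1876;  -4561 − 1876 = -6437;  -11677 − 6437 = -18114
-402 − 48 = -450;  -1876 − 450 = -2326;  -6437 − 2326 = -8763;  -18114 − 8763 = -26877

-26877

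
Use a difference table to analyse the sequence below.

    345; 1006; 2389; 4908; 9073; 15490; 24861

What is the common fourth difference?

96

Δ: 661, 1383, 2519, 4165, 6417, 9371
Δ²: 722, 1136, 1646, 2252, 2954
Δ³: 414, 510, 606, 702
Δ⁴: 96, 96, 96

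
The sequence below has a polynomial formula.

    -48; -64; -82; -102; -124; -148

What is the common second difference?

First differences: -16, -18, -20, -22, -24
Second differences: -2, -2, -2, -2

-2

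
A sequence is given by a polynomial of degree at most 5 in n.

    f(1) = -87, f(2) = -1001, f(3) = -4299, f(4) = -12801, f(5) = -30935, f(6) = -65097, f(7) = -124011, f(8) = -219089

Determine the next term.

-364791

Δ: -914  -3298  -8502  -18134  -34162  -58914  -95078
Δ²: -2384  -5204  -9632  -16028  -24752  -36164
Δ³: -2820  -4428  -6396  -8724  -11412
Δ⁴: -1608  -1968  -2328  -2688
Δ⁵: -360  -360  -360
Fifth differences constant at -360.
-2688 − 360 = -3048;  -11412 − 3048 = -14460;  -36164 − 14460 = -50624;  -95078 − 50624 = -145702;  -219089 − 145702 = -364791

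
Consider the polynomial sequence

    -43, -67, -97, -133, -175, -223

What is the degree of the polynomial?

2

First differences: -24, -30, -36, -42, -48
Second differences: -6, -6, -6, -6
The second differences are constant, so the polynomial has degree 2.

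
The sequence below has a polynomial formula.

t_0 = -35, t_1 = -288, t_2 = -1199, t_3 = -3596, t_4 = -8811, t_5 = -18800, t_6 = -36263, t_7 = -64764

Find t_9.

-174176

-253, -911, -2397, -5215, -9989, -17463, -28501
-658, -1486, -2818, -4774, -7474, -11038
-828, -1332, -1956, -2700, -3564
-504, -624, -744, -864
-120, -120, -120
The fifth differences are constant (-120).
-864 − 120 = -984;  -3564 − 984 = -4548;  -11038 − 4548 = -15586;  -28501 − 15586 = -44087;  -64764 − 44087 = -108851
-984 − 120 = -1104;  -4548 − 1104 = -5652;  -15586 − 5652 = -21238;  -44087 − 21238 = -65325;  -108851 − 65325 = -174176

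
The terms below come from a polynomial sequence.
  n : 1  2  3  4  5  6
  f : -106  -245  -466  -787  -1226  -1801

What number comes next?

-139, -221, -321, -439, -575
-82, -100, -118, -136
-18, -18, -18
The third differences are constant (-18).
-136 − 18 = -154;  -575 − 154 = -729;  -1801 − 729 = -2530

-2530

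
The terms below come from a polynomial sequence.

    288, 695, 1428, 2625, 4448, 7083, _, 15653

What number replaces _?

10740

Using the first 6 terms:
Δ: 407, 733, 1197, 1823, 2635
Δ²: 326, 464, 626, 812
Δ³: 138, 162, 186
Δ⁴: 24, 24
Constant fourth difference = 24.
Extend forward: 186 + 24 = 210;  812 + 210 = 1022;  2635 + 1022 = 3657;  7083 + 3657 = 10740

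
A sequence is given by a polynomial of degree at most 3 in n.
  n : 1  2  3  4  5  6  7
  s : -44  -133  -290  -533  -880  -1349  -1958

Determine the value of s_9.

-3668

-89 , -157 , -243 , -347 , -469 , -609
-68 , -86 , -104 , -122 , -140
-18 , -18 , -18 , -18
Third differences constant at -18.
-140 − 18 = -158;  -609 − 158 = -767;  -1958 − 767 = -2725
-158 − 18 = -176;  -767 − 176 = -943;  -2725 − 943 = -3668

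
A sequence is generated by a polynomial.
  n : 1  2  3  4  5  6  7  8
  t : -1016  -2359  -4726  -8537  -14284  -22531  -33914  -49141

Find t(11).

-126046

Δ: -1343, -2367, -3811, -5747, -8247, -11383, -15227
Δ²: -1024, -1444, -1936, -2500, -3136, -3844
Δ³: -420, -492, -564, -636, -708
Δ⁴: -72, -72, -72, -72
The fourth differences are constant (-72).
-708 − 72 = -780;  -3844 − 780 = -4624;  -15227 − 4624 = -19851;  -49141 − 19851 = -68992
-780 − 72 = -852;  -4624 − 852 = -5476;  -19851 − 5476 = -25327;  -68992 − 25327 = -94319
-852 − 72 = -924;  -5476 − 924 = -6400;  -25327 − 6400 = -31727;  -94319 − 31727 = -126046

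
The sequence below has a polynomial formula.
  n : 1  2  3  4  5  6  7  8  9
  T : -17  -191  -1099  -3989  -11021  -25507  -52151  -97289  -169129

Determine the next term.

-174 , -908 , -2890 , -7032 , -14486 , -26644 , -45138 , -71840
-734 , -1982 , -4142 , -7454 , -12158 , -18494 , -26702
-1248 , -2160 , -3312 , -4704 , -6336 , -8208
-912 , -1152 , -1392 , -1632 , -1872
-240 , -240 , -240 , -240
Fifth differences constant at -240.
-1872 − 240 = -2112;  -8208 − 2112 = -10320;  -26702 − 10320 = -37022;  -71840 − 37022 = -108862;  -169129 − 108862 = -277991

-277991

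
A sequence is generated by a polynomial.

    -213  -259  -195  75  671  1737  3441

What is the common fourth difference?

24

Δ: -46, 64, 270, 596, 1066, 1704
Δ²: 110, 206, 326, 470, 638
Δ³: 96, 120, 144, 168
Δ⁴: 24, 24, 24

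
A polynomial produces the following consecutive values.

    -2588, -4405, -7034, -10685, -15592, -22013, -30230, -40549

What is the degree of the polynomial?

D1: -1817, -2629, -3651, -4907, -6421, -8217, -10319
D2: -812, -1022, -1256, -1514, -1796, -2102
D3: -210, -234, -258, -282, -306
D4: -24, -24, -24, -24
The fourth differences are constant, so the polynomial has degree 4.

4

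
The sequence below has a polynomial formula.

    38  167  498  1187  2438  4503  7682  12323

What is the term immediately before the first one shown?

Δ: 129, 331, 689, 1251, 2065, 3179, 4641
Δ²: 202, 358, 562, 814, 1114, 1462
Δ³: 156, 204, 252, 300, 348
Δ⁴: 48, 48, 48, 48
The fourth differences are constant at 48.
Work back: 156 − 48 = 108;  202 − 108 = 94;  129 − 94 = 35;  38 − 35 = 3

3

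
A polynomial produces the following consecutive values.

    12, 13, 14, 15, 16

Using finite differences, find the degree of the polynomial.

First differences: 1, 1, 1, 1
The first differences are constant, so the polynomial has degree 1.

1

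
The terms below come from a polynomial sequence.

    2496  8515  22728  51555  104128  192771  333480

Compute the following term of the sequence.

546403

6019, 14213, 28827, 52573, 88643, 140709
8194, 14614, 23746, 36070, 52066
6420, 9132, 12324, 15996
2712, 3192, 3672
480, 480
The fifth differences are constant (480).
3672 + 480 = 4152;  15996 + 4152 = 20148;  52066 + 20148 = 72214;  140709 + 72214 = 212923;  333480 + 212923 = 546403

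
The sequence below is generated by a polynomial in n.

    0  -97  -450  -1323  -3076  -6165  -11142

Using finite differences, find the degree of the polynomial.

4

First differences: -97, -353, -873, -1753, -3089, -4977
Second differences: -256, -520, -880, -1336, -1888
Third differences: -264, -360, -456, -552
Fourth differences: -96, -96, -96
The fourth differences are constant, so the polynomial has degree 4.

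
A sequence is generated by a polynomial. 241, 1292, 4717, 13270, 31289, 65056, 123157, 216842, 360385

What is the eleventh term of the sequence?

871421

1051  3425  8553  18019  33767  58101  93685  143543
2374  5128  9466  15748  24334  35584  49858
2754  4338  6282  8586  11250  14274
1584  1944  2304  2664  3024
360  360  360  360
Fifth differences constant at 360.
3024 + 360 = 3384;  14274 + 3384 = 17658;  49858 + 17658 = 67516;  143543 + 67516 = 211059;  360385 + 211059 = 571444
3384 + 360 = 3744;  17658 + 3744 = 21402;  67516 + 21402 = 88918;  211059 + 88918 = 299977;  571444 + 299977 = 871421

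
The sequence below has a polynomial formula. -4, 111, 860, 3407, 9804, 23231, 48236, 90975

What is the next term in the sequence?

159452

D1: 115 , 749 , 2547 , 6397 , 13427 , 25005 , 42739
D2: 634 , 1798 , 3850 , 7030 , 11578 , 17734
D3: 1164 , 2052 , 3180 , 4548 , 6156
D4: 888 , 1128 , 1368 , 1608
D5: 240 , 240 , 240
Constant fifth difference = 240, so extend:
1608 + 240 = 1848;  6156 + 1848 = 8004;  17734 + 8004 = 25738;  42739 + 25738 = 68477;  90975 + 68477 = 159452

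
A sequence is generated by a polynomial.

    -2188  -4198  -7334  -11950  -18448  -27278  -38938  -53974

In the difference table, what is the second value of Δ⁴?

-48

D1: -2010, -3136, -4616, -6498, -8830, -11660, -15036
D2: -1126, -1480, -1882, -2332, -2830, -3376
D3: -354, -402, -450, -498, -546
D4: -48, -48, -48, -48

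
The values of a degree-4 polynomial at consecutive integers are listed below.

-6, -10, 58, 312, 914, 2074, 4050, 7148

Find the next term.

11722

-4 , 68 , 254 , 602 , 1160 , 1976 , 3098
72 , 186 , 348 , 558 , 816 , 1122
114 , 162 , 210 , 258 , 306
48 , 48 , 48 , 48
The fourth differences are constant (48).
306 + 48 = 354;  1122 + 354 = 1476;  3098 + 1476 = 4574;  7148 + 4574 = 11722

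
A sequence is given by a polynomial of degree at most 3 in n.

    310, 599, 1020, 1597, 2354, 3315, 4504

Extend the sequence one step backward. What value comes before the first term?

289  421  577  757  961  1189
132  156  180  204  228
24  24  24  24
The third differences are constant at 24.
Work back: 132 − 24 = 108;  289 − 108 = 181;  310 − 181 = 129

129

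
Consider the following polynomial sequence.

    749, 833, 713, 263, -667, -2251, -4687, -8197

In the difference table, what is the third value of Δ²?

Δ: 84, -120, -450, -930, -1584, -2436, -3510
Δ²: -204, -330, -480, -654, -852, -1074
Δ³: -126, -150, -174, -198, -222
Δ⁴: -24, -24, -24, -24

-480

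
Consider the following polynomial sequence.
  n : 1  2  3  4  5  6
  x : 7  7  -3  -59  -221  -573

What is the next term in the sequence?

0, -10, -56, -162, -352
-10, -46, -106, -190
-36, -60, -84
-24, -24
Constant fourth difference = -24, so extend:
-84 − 24 = -108;  -190 − 108 = -298;  -352 − 298 = -650;  -573 − 650 = -1223

-1223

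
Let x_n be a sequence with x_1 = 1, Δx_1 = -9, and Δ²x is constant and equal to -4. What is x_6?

Build the table forward from the leading diagonal:
D2: -4, -4, -4, -4, -4, -4
D1: -9, -13, -17, -21, -25, -29
x: 1, -8, -21, -38, -59, -84

-84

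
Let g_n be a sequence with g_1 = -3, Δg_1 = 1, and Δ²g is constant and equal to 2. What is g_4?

6

Build the table forward from the leading diagonal:
Δ²: 2, 2, 2, 2
Δ: 1, 3, 5, 7
g: -3, -2, 1, 6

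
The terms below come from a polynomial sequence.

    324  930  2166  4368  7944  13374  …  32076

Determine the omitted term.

21210

Using the first 6 terms:
606  1236  2202  3576  5430
630  966  1374  1854
336  408  480
72  72
Constant fourth difference = 72.
Extend forward: 480 + 72 = 552;  1854 + 552 = 2406;  5430 + 2406 = 7836;  13374 + 7836 = 21210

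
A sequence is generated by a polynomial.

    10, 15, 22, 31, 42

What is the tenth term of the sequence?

127

D1: 5, 7, 9, 11
D2: 2, 2, 2
The second differences are constant (2).
11 + 2 = 13;  42 + 13 = 55
13 + 2 = 15;  55 + 15 = 70
15 + 2 = 17;  70 + 17 = 87
17 + 2 = 19;  87 + 19 = 106
19 + 2 = 21;  106 + 21 = 127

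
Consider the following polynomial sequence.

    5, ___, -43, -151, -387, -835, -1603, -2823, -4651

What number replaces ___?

-3

Using the last 7 terms:
First differences: -108, -236, -448, -768, -1220, -1828
Second differences: -128, -212, -320, -452, -608
Third differences: -84, -108, -132, -156
Fourth differences: -24, -24, -24
Constant fourth difference = -24.
Extend backward: -84 + 24 = -60;  -128 + 60 = -68;  -108 + 68 = -40;  -43 + 40 = -3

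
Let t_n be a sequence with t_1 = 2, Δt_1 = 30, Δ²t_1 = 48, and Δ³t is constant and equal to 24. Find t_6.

Build the table forward from the leading diagonal:
Third differences: 24  24  24  24  24  24
Second differences: 48  72  96  120  144  168
First differences: 30  78  150  246  366  510
t: 2  32  110  260  506  872

872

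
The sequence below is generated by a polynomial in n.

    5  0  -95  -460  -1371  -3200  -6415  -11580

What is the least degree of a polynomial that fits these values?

4

First differences: -5, -95, -365, -911, -1829, -3215, -5165
Second differences: -90, -270, -546, -918, -1386, -1950
Third differences: -180, -276, -372, -468, -564
Fourth differences: -96, -96, -96, -96
The fourth differences are constant, so the polynomial has degree 4.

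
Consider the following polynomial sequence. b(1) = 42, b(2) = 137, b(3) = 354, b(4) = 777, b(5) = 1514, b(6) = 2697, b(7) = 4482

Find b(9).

First differences: 95  217  423  737  1183  1785
Second differences: 122  206  314  446  602
Third differences: 84  108  132  156
Fourth differences: 24  24  24
Constant fourth difference = 24, so extend:
156 + 24 = 180;  602 + 180 = 782;  1785 + 782 = 2567;  4482 + 2567 = 7049
180 + 24 = 204;  782 + 204 = 986;  2567 + 986 = 3553;  7049 + 3553 = 10602

10602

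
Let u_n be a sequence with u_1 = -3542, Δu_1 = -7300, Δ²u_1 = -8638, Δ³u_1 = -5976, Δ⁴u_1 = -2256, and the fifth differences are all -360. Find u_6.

Build the table forward from the leading diagonal:
Δ⁵: -360, -360, -360, -360, -360, -360
Δ⁴: -2256, -2616, -2976, -3336, -3696, -4056
Δ³: -5976, -8232, -10848, -13824, -17160, -20856
Δ²: -8638, -14614, -22846, -33694, -47518, -64678
Δ: -7300, -15938, -30552, -53398, -87092, -134610
u: -3542, -10842, -26780, -57332, -110730, -197822

-197822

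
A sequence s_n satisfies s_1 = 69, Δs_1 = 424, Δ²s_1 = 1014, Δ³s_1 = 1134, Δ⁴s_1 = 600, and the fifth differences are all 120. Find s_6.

26789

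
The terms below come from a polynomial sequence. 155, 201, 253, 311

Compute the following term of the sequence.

375

Δ: 46 , 52 , 58
Δ²: 6 , 6
The second differences are constant (6).
58 + 6 = 64;  311 + 64 = 375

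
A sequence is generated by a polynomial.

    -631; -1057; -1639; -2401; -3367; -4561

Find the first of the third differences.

-24

First differences: -426, -582, -762, -966, -1194
Second differences: -156, -180, -204, -228
Third differences: -24, -24, -24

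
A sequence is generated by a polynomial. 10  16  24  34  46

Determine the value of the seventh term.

76

First differences: 6 , 8 , 10 , 12
Second differences: 2 , 2 , 2
Second differences constant at 2.
12 + 2 = 14;  46 + 14 = 60
14 + 2 = 16;  60 + 16 = 76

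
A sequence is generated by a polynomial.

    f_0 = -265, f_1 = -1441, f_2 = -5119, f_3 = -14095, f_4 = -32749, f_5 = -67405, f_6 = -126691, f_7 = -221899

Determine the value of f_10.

-883495

Δ: -1176, -3678, -8976, -18654, -34656, -59286, -95208
Δ²: -2502, -5298, -9678, -16002, -24630, -35922
Δ³: -2796, -4380, -6324, -8628, -11292
Δ⁴: -1584, -1944, -2304, -2664
Δ⁵: -360, -360, -360
Fifth differences constant at -360.
-2664 − 360 = -3024;  -11292 − 3024 = -14316;  -35922 − 14316 = -50238;  -95208 − 50238 = -145446;  -221899 − 145446 = -367345
-3024 − 360 = -3384;  -14316 − 3384 = -17700;  -50238 − 17700 = -67938;  -145446 − 67938 = -213384;  -367345 − 213384 = -580729
-3384 − 360 = -3744;  -17700 − 3744 = -21444;  -67938 − 21444 = -89382;  -213384 − 89382 = -302766;  -580729 − 302766 = -883495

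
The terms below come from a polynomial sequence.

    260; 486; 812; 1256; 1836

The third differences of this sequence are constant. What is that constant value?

18

First differences: 226, 326, 444, 580
Second differences: 100, 118, 136
Third differences: 18, 18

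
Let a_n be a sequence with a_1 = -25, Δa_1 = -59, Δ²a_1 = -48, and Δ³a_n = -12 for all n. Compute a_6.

-920

Build the table forward from the leading diagonal:
Third differences: -12, -12, -12, -12, -12, -12
Second differences: -48, -60, -72, -84, -96, -108
First differences: -59, -107, -167, -239, -323, -419
a: -25, -84, -191, -358, -597, -920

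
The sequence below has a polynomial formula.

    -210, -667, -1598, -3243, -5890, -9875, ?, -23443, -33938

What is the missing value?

Using the first 6 terms:
First differences: -457, -931, -1645, -2647, -3985
Second differences: -474, -714, -1002, -1338
Third differences: -240, -288, -336
Fourth differences: -48, -48
Constant fourth difference = -48.
Extend forward: -336 − 48 = -384;  -1338 − 384 = -1722;  -3985 − 1722 = -5707;  -9875 − 5707 = -15582

-15582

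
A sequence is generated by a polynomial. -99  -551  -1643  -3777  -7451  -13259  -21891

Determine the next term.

-34133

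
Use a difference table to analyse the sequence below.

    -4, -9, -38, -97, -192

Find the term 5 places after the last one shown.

-5 , -29 , -59 , -95
-24 , -30 , -36
-6 , -6
Third differences constant at -6.
-36 − 6 = -42;  -95 − 42 = -137;  -192 − 137 = -329
-42 − 6 = -48;  -137 − 48 = -185;  -329 − 185 = -514
-48 − 6 = -54;  -185 − 54 = -239;  -514 − 239 = -753
-54 − 6 = -60;  -239 − 60 = -299;  -753 − 299 = -1052
-60 − 6 = -66;  -299 − 66 = -365;  -1052 − 365 = -1417

-1417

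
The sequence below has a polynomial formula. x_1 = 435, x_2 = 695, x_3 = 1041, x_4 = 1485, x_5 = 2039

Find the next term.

2715

D1: 260  346  444  554
D2: 86  98  110
D3: 12  12
Third differences constant at 12.
110 + 12 = 122;  554 + 122 = 676;  2039 + 676 = 2715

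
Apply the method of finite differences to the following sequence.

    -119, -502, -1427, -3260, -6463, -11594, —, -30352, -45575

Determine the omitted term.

Using the first 6 terms:
First differences: -383, -925, -1833, -3203, -5131
Second differences: -542, -908, -1370, -1928
Third differences: -366, -462, -558
Fourth differences: -96, -96
Constant fourth difference = -96.
Extend forward: -558 − 96 = -654;  -1928 − 654 = -2582;  -5131 − 2582 = -7713;  -11594 − 7713 = -19307

-19307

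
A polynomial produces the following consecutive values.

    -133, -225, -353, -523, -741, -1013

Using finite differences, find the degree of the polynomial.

3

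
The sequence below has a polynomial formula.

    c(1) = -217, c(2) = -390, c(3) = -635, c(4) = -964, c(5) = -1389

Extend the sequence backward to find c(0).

-104

-173  -245  -329  -425
-72  -84  -96
-12  -12
The third differences are constant at -12.
Work back: -72 + 12 = -60;  -173 + 60 = -113;  -217 + 113 = -104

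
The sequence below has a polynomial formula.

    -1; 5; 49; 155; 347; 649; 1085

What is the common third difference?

24

D1: 6, 44, 106, 192, 302, 436
D2: 38, 62, 86, 110, 134
D3: 24, 24, 24, 24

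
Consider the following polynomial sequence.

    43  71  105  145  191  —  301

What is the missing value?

Using the first 5 terms:
First differences: 28  34  40  46
Second differences: 6  6  6
Constant second difference = 6.
Extend forward: 46 + 6 = 52;  191 + 52 = 243

243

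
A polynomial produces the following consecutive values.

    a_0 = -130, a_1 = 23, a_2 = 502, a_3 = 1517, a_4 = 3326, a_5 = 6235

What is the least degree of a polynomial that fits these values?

4

First differences: 153, 479, 1015, 1809, 2909
Second differences: 326, 536, 794, 1100
Third differences: 210, 258, 306
Fourth differences: 48, 48
The fourth differences are constant, so the polynomial has degree 4.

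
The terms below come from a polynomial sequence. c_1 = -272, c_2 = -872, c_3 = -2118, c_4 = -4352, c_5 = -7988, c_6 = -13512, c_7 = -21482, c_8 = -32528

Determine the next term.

Δ: -600, -1246, -2234, -3636, -5524, -7970, -11046
Δ²: -646, -988, -1402, -1888, -2446, -3076
Δ³: -342, -414, -486, -558, -630
Δ⁴: -72, -72, -72, -72
The fourth differences are constant (-72).
-630 − 72 = -702;  -3076 − 702 = -3778;  -11046 − 3778 = -14824;  -32528 − 14824 = -47352

-47352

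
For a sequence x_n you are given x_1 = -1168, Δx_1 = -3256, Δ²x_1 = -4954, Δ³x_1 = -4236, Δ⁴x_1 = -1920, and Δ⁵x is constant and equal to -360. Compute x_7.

Build the table forward from the leading diagonal:
D5: -360, -360, -360, -360, -360, -360, -360
D4: -1920, -2280, -2640, -3000, -3360, -3720, -4080
D3: -4236, -6156, -8436, -11076, -14076, -17436, -21156
D2: -4954, -9190, -15346, -23782, -34858, -48934, -66370
D1: -3256, -8210, -17400, -32746, -56528, -91386, -140320
x: -1168, -4424, -12634, -30034, -62780, -119308, -210694

-210694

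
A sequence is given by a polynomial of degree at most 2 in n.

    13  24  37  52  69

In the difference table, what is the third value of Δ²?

2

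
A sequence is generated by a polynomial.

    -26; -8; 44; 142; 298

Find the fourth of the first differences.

156

D1: 18, 52, 98, 156
D2: 34, 46, 58
D3: 12, 12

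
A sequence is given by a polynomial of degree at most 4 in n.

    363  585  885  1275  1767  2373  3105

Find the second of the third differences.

12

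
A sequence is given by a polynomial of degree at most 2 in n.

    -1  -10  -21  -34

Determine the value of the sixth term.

-66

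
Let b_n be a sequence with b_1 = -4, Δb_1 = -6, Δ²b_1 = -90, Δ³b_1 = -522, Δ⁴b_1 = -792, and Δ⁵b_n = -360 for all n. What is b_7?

Build the table forward from the leading diagonal:
Fifth differences: -360, -360, -360, -360, -360, -360, -360
Fourth differences: -792, -1152, -1512, -1872, -2232, -2592, -2952
Third differences: -522, -1314, -2466, -3978, -5850, -8082, -10674
Second differences: -90, -612, -1926, -4392, -8370, -14220, -22302
First differences: -6, -96, -708, -2634, -7026, -15396, -29616
b: -4, -10, -106, -814, -3448, -10474, -25870

-25870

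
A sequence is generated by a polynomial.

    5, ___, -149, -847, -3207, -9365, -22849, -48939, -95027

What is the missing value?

Using the last 7 terms:
-698  -2360  -6158  -13484  -26090  -46088
-1662  -3798  -7326  -12606  -19998
-2136  -3528  -5280  -7392
-1392  -1752  -2112
-360  -360
Constant fifth difference = -360.
Extend backward: -1392 + 360 = -1032;  -2136 + 1032 = -1104;  -1662 + 1104 = -558;  -698 + 558 = -140;  -149 + 140 = -9

-9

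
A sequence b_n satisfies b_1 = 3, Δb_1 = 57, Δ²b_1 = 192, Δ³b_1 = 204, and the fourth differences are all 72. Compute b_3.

309

Build the table forward from the leading diagonal:
Δ⁴: 72, 72, 72
Δ³: 204, 276, 348
Δ²: 192, 396, 672
Δ: 57, 249, 645
b: 3, 60, 309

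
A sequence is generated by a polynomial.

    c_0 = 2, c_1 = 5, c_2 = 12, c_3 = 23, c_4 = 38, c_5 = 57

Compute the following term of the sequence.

80

Δ: 3, 7, 11, 15, 19
Δ²: 4, 4, 4, 4
Constant second difference = 4, so extend:
19 + 4 = 23;  57 + 23 = 80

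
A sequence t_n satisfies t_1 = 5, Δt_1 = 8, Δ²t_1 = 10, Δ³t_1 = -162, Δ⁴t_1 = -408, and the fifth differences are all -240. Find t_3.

31

Build the table forward from the leading diagonal:
Fifth differences: -240  -240  -240
Fourth differences: -408  -648  -888
Third differences: -162  -570  -1218
Second differences: 10  -152  -722
First differences: 8  18  -134
t: 5  13  31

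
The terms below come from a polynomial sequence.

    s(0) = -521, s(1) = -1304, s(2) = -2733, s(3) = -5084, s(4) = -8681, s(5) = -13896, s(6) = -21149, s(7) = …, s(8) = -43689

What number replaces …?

-30908

Using the first 7 terms:
Δ: -783, -1429, -2351, -3597, -5215, -7253
Δ²: -646, -922, -1246, -1618, -2038
Δ³: -276, -324, -372, -420
Δ⁴: -48, -48, -48
Constant fourth difference = -48.
Extend forward: -420 − 48 = -468;  -2038 − 468 = -2506;  -7253 − 2506 = -9759;  -21149 − 9759 = -30908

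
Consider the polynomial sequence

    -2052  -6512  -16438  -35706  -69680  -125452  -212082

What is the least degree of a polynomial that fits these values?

5

First differences: -4460, -9926, -19268, -33974, -55772, -86630
Second differences: -5466, -9342, -14706, -21798, -30858
Third differences: -3876, -5364, -7092, -9060
Fourth differences: -1488, -1728, -1968
Fifth differences: -240, -240
The fifth differences are constant, so the polynomial has degree 5.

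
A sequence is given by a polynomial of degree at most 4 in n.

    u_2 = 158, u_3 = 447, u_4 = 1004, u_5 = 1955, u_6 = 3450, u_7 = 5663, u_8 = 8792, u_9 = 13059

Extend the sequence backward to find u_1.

D1: 289, 557, 951, 1495, 2213, 3129, 4267
D2: 268, 394, 544, 718, 916, 1138
D3: 126, 150, 174, 198, 222
D4: 24, 24, 24, 24
The fourth differences are constant at 24.
Work back: 126 − 24 = 102;  268 − 102 = 166;  289 − 166 = 123;  158 − 123 = 35

35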